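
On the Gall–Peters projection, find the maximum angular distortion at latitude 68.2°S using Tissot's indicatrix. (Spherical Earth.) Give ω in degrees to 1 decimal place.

69.2°

Gall–Peters is a cylindrical equal-area projection with standard parallels at ±45°. Cylindrical equal-area (φ₀ = 45°): h = cos φ / cos 45° along meridians, k = cos 45° / cos φ along parallels; h·k = 1.
At 68.2°: h = 0.5252, k = 1.904; principal scales a = 1.904, b = 0.5252.
sin(ω/2) = (a − b)/(a + b) = 1.379/2.429 = 0.5676, so ω = 2 arcsin(0.5676) ≈ 69.2°.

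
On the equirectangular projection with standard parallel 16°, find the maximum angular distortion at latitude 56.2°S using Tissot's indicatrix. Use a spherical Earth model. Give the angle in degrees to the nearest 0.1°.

31.0°

With standard parallel φ₀ = 16°, the equirectangular projection gives x = Rλ cos φ₀, y = Rφ, so h = 1 and k = cos 16° / cos φ.
At 56.2°: h = 1.000, k = 1.728; principal scales a = 1.728, b = 1.000.
sin(ω/2) = (a − b)/(a + b) = 0.7280/2.728 = 0.2669, so ω = 2 arcsin(0.2669) ≈ 31.0°.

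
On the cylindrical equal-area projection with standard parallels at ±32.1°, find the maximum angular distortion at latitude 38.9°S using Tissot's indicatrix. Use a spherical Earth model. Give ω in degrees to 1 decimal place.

A cylindrical equal-area projection with standard parallel φ₀ has meridian scale h = cos φ / cos φ₀ and parallel scale k = cos φ₀ / cos φ (so areas are preserved, h·k = 1).
At 38.9°: h = 0.9187, k = 1.089; principal scales a = 1.089, b = 0.9187.
sin(ω/2) = (a − b)/(a + b) = 0.1698/2.007 = 0.08460, so ω = 2 arcsin(0.08460) ≈ 9.7°.

9.7°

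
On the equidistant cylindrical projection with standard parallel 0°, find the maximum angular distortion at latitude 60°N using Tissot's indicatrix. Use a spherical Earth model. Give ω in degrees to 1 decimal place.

38.9°

In the plate carrée (x = Rλ, y = Rφ), meridians are true-scale (h = 1) and parallels are stretched by k = sec φ.
At 60°: h = 1.000, k = 2.000; principal scales a = 2.000, b = 1.000.
sin(ω/2) = (a − b)/(a + b) = 1.0000/3.000 = 0.3333, so ω = 2 arcsin(0.3333) ≈ 38.9°.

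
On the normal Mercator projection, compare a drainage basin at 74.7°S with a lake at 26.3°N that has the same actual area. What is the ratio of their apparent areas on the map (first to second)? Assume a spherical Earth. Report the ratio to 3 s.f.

On Mercator, area is exaggerated by sec²φ = 1/cos²φ.
At 74.7°: sec²(74.7°) = 1/0.2639² = 14.36.
At 26.3°: sec²(26.3°) = 1/0.8965² = 1.244.
Ratio = 14.36/1.244 = cos²(26.3°)/cos²(74.7°) ≈ 11.5.

11.5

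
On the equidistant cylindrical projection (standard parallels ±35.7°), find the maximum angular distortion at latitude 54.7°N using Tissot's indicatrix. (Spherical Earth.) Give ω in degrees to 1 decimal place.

In the equirectangular projection with standard parallel φ₀ = 35.7° (x = Rλ cos φ₀, y = Rφ), meridians are true-scale (h = 1) and the parallel scale is k = cos φ₀ / cos φ.
At 54.7°: h = 1.000, k = 1.405; principal scales a = 1.405, b = 1.000.
sin(ω/2) = (a − b)/(a + b) = 0.4053/2.405 = 0.1685, so ω = 2 arcsin(0.1685) ≈ 19.4°.

19.4°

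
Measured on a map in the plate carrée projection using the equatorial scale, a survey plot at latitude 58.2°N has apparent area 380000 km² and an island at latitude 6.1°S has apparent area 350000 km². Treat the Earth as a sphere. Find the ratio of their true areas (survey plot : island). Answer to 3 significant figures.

On the plate carrée, areal scale = h·k = 1 × sec φ, so true area = apparent × cos φ.
True area of survey plot: 380000 × cos(58.2°) = 380000 × 0.5270 = 200200 km².
True area of island: 350000 × cos(6.1°) = 350000 × 0.9943 = 348000 km².
Ratio = 200200 / 348000 ≈ 0.575.

0.575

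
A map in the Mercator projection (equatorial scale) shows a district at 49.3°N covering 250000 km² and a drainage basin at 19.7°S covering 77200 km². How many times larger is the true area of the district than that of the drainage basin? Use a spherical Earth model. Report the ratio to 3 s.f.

1.55

Since Mercator area scale is 1/cos²φ, the true area equals the apparent area multiplied by cos²φ.
True area of district: 250000 × cos²(49.3°) = 250000 × 0.4252 = 106300 km².
True area of drainage basin: 77200 × cos²(19.7°) = 77200 × 0.8864 = 68430 km².
Ratio = 106300 / 68430 ≈ 1.55.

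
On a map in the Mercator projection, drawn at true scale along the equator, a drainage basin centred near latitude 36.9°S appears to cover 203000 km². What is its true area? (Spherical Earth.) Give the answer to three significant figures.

The Mercator projection is conformal; its linear scale factor is the same in every direction and equals sec φ = 1/cos φ.
Areal scale = k² = sec²φ = 1/cos²(36.9°) = 1/0.7997² = 1.564.
True area = apparent / (areal scale) = 203000 / 1.564 ≈ 130000 km².

130000 km²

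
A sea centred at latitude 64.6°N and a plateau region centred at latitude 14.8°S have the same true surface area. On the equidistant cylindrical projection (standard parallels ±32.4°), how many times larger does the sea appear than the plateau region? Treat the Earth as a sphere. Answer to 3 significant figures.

2.25

In the equirectangular projection with standard parallel φ₀ = 32.4° (x = Rλ cos φ₀, y = Rφ), meridians are true-scale (h = 1) and the parallel scale is k = cos φ₀ / cos φ.
Areal scale at 64.6°: h·k = 1.000 × 1.968 = 1.968.
Areal scale at 14.8°: h·k = 1.000 × 0.8733 = 0.8733.
Ratio = 1.968/0.8733 ≈ 2.25.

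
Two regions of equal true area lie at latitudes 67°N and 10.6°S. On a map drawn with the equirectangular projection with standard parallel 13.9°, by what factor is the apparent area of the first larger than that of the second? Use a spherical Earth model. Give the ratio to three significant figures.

2.52

In the equirectangular projection with standard parallel φ₀ = 13.9° (x = Rλ cos φ₀, y = Rφ), meridians are true-scale (h = 1) and the parallel scale is k = cos φ₀ / cos φ.
Areal scale at 67°: h·k = 1.000 × 2.484 = 2.484.
Areal scale at 10.6°: h·k = 1.000 × 0.9876 = 0.9876.
Ratio = 2.484/0.9876 ≈ 2.52.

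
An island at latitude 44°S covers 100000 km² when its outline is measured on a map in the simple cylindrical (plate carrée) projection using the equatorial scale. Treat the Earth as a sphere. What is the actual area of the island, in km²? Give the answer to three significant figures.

71900 km²

In the plate carrée (x = Rλ, y = Rφ), meridians are true-scale (h = 1) and parallels are stretched by k = sec φ.
Areal scale = h·k = 1 × sec φ; at 44°, h = 1.000, k = 1.390, so h·k = 1.390.
True area = apparent / (areal scale) = 100000 / 1.390 ≈ 71900 km².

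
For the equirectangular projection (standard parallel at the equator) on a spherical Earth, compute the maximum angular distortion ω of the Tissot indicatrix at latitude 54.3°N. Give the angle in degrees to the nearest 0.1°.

30.5°

In the plate carrée (x = Rλ, y = Rφ), meridians are true-scale (h = 1) and parallels are stretched by k = sec φ.
At 54.3°: h = 1.000, k = 1.714; principal scales a = 1.714, b = 1.000.
sin(ω/2) = (a − b)/(a + b) = 0.7137/2.714 = 0.2630, so ω = 2 arcsin(0.2630) ≈ 30.5°.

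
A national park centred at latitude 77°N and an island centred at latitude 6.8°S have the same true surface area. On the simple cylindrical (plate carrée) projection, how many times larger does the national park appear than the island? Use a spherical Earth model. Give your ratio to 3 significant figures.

4.41

In the plate carrée (x = Rλ, y = Rφ), meridians are true-scale (h = 1) and parallels are stretched by k = sec φ.
Areal scale at 77°: h·k = 1.000 × 4.445 = 4.445.
Areal scale at 6.8°: h·k = 1.000 × 1.007 = 1.007.
Ratio = 4.445/1.007 ≈ 4.41.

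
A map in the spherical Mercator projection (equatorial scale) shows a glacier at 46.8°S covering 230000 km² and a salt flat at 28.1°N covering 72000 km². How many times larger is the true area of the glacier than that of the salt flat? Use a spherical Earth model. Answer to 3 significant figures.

Mercator's areal exaggeration is sec²φ; hence true area = (apparent area) · cos²φ.
True area of glacier: 230000 × cos²(46.8°) = 230000 × 0.4686 = 107800 km².
True area of salt flat: 72000 × cos²(28.1°) = 72000 × 0.7781 = 56030 km².
Ratio = 107800 / 56030 ≈ 1.92.

1.92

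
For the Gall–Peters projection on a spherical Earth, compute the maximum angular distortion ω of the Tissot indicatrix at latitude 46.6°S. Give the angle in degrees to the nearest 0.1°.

The Gall–Peters projection is cylindrical equal-area with φ₀ = 45°. Cylindrical equal-area (φ₀ = 45°): h = cos φ / cos 45° along meridians, k = cos 45° / cos φ along parallels; h·k = 1.
At 46.6°: h = 0.9717, k = 1.029; principal scales a = 1.029, b = 0.9717.
sin(ω/2) = (a − b)/(a + b) = 0.05745/2.001 = 0.02871, so ω = 2 arcsin(0.02871) ≈ 3.3°.

3.3°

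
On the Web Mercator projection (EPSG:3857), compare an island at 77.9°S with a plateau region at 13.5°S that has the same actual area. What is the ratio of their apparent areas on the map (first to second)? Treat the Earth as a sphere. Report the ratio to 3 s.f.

Mercator is conformal with k = sec φ, so areal scale = k² = sec²φ.
At 77.9°: sec²(77.9°) = 1/0.2096² = 22.76.
At 13.5°: sec²(13.5°) = 1/0.9724² = 1.058.
Ratio = 22.76/1.058 = cos²(13.5°)/cos²(77.9°) ≈ 21.5.

21.5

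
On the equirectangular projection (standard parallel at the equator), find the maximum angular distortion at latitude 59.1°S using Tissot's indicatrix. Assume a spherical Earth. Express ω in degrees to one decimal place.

For the equirectangular projection with φ₀ = 0 (plate carrée), h = 1 along meridians and k = sec φ along parallels.
At 59.1°: h = 1.000, k = 1.947; principal scales a = 1.947, b = 1.000.
sin(ω/2) = (a − b)/(a + b) = 0.9473/2.947 = 0.3214, so ω = 2 arcsin(0.3214) ≈ 37.5°.

37.5°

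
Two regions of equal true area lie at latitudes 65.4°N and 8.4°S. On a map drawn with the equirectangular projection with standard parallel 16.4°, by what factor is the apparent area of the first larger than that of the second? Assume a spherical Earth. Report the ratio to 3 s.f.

2.38

In the equirectangular projection with standard parallel φ₀ = 16.4° (x = Rλ cos φ₀, y = Rφ), meridians are true-scale (h = 1) and the parallel scale is k = cos φ₀ / cos φ.
Areal scale at 65.4°: h·k = 1.000 × 2.304 = 2.304.
Areal scale at 8.4°: h·k = 1.000 × 0.9697 = 0.9697.
Ratio = 2.304/0.9697 ≈ 2.38.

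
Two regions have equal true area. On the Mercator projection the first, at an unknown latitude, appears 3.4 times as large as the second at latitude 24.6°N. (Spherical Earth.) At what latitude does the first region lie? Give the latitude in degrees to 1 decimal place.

On Mercator, (apparent₁)/(apparent₂) = sec²φ₁ / sec²φ₂ when true areas are equal.
cos²φ₂ / cos²φ₁ = 3.4  ⇒  cos φ₁ = cos 24.6° / √3.4 = 0.9092/1.844 = 0.4931.
φ₁ = arccos(0.4931) ≈ 60.5°.

60.5°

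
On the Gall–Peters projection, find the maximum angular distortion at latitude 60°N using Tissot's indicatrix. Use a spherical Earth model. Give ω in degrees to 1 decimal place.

38.9°

Gall–Peters is a cylindrical equal-area projection with standard parallels at ±45°. For cylindrical equal-area with standard parallel φ₀, h = cos φ / cos φ₀ and k = cos φ₀ / cos φ, so h·k = 1.
At 60°: h = 0.7071, k = 1.414; principal scales a = 1.414, b = 0.7071.
sin(ω/2) = (a − b)/(a + b) = 0.7071/2.121 = 0.3333, so ω = 2 arcsin(0.3333) ≈ 38.9°.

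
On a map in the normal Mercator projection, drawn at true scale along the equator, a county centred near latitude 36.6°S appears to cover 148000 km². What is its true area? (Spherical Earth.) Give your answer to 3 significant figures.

95400 km²

Mercator is conformal, so the point scale is isotropic: h = k = sec φ = 1/cos φ.
Areal scale = k² = sec²φ = 1/cos²(36.6°) = 1/0.8028² = 1.552.
True area = apparent / (areal scale) = 148000 / 1.552 ≈ 95400 km².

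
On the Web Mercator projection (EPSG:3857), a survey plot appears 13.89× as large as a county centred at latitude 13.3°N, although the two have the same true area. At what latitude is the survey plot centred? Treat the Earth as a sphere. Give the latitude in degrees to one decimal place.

Mercator areal scale is sec²φ, so apparent-area ratio = sec²φ₁ / sec²φ₂ = cos²φ₂ / cos²φ₁.
cos²φ₂ / cos²φ₁ = 13.89  ⇒  cos φ₁ = cos 13.3° / √13.89 = 0.9732/3.727 = 0.2611.
φ₁ = arccos(0.2611) ≈ 74.9°.

74.9°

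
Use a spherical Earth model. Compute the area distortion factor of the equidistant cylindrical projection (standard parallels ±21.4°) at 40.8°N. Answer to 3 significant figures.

1.23

With standard parallel φ₀ = 21.4°, the equirectangular projection gives x = Rλ cos φ₀, y = Rφ, so h = 1 and k = cos 21.4° / cos φ.
Areal scale = h·k = 1 × cos φ₀ / cos φ; at 40.8°, h = 1.000, k = 1.230, so h·k = 1.230.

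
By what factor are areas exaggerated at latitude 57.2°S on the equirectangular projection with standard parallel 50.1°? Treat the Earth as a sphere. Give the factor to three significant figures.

1.18

The equidistant cylindrical projection with φ₀ = 50.1° has h = 1 (meridians true) and k = cos φ₀ / cos φ along parallels.
Areal scale = h·k = 1 × cos φ₀ / cos φ; at 57.2°, h = 1.000, k = 1.184, so h·k = 1.184.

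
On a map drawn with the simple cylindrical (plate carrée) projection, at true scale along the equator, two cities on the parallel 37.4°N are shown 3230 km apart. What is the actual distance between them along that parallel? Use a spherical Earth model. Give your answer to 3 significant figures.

2570 km

In the plate carrée (x = Rλ, y = Rφ), meridians are true-scale (h = 1) and parallels are stretched by k = sec φ.
Along the parallel at 37.4°, map distances are exaggerated by k = sec 37.4° = 1.259.
True distance = 3230 / 1.259 = 3230 × cos 37.4° ≈ 2570 km.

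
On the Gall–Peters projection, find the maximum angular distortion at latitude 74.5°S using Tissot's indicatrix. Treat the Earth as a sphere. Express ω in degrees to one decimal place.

Gall–Peters is a cylindrical equal-area projection with standard parallels at ±45°. Cylindrical equal-area (φ₀ = 45°): h = cos φ / cos 45° along meridians, k = cos 45° / cos φ along parallels; h·k = 1.
At 74.5°: h = 0.3779, k = 2.646; principal scales a = 2.646, b = 0.3779.
sin(ω/2) = (a − b)/(a + b) = 2.268/3.024 = 0.7500, so ω = 2 arcsin(0.7500) ≈ 97.2°.

97.2°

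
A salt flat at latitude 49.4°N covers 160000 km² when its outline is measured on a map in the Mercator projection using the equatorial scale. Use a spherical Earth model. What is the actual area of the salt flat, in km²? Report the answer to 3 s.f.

67800 km²

For Mercator, h = k = sec φ (a conformal cylindrical projection has a single point scale, 1/cos φ).
Areal scale = k² = sec²φ = 1/cos²(49.4°) = 1/0.6508² = 2.361.
True area = apparent / (areal scale) = 160000 / 2.361 ≈ 67800 km².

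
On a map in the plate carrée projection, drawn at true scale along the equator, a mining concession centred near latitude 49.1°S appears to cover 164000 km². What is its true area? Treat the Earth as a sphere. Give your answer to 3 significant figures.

Plate carrée maps x = Rλ, y = Rφ. The meridian scale is h = 1 and the parallel scale is k = 1/cos φ = sec φ.
Areal scale = h·k = 1 × sec φ; at 49.1°, h = 1.000, k = 1.527, so h·k = 1.527.
True area = apparent / (areal scale) = 164000 / 1.527 ≈ 107000 km².

107000 km²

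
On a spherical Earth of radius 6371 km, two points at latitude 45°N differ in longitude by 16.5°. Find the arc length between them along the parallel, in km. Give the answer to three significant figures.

1300 km

Arc length along a parallel = R cos φ · Δλ (with Δλ in radians).
= 6371 × cos 45° × (16.5° × π/180) = 6371 × 0.7071 × 0.2880 ≈ 1300 km.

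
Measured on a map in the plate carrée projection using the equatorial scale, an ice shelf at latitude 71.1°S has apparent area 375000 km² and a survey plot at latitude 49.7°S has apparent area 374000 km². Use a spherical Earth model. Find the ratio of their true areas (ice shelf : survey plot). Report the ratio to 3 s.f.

0.502

On the plate carrée, areal scale = h·k = 1 × sec φ, so true area = apparent × cos φ.
True area of ice shelf: 375000 × cos(71.1°) = 375000 × 0.3239 = 121500 km².
True area of survey plot: 374000 × cos(49.7°) = 374000 × 0.6468 = 241900 km².
Ratio = 121500 / 241900 ≈ 0.502.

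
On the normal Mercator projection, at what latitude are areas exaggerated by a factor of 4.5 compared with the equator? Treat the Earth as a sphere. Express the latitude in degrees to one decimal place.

Mercator areal scale is sec²φ.
sec²φ = 4.5  ⇒  cos²φ = 0.2222  ⇒  cos φ = 0.4714.
φ = arccos(0.4714) ≈ 61.9°.

61.9°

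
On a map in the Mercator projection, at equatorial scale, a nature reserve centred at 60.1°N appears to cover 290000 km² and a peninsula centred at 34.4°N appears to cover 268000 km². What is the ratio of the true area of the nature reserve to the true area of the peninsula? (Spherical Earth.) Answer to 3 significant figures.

0.395

On Mercator the areal scale is sec²φ, so true area = apparent × cos²φ.
True area of nature reserve: 290000 × cos²(60.1°) = 290000 × 0.2485 = 72060 km².
True area of peninsula: 268000 × cos²(34.4°) = 268000 × 0.6808 = 182500 km².
Ratio = 72060 / 182500 ≈ 0.395.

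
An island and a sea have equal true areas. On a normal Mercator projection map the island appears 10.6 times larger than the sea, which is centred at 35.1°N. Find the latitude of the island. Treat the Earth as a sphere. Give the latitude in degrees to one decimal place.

75.4°

For equal true areas on Mercator, apparent areas scale as sec²φ, so the ratio is cos²φ₂ / cos²φ₁.
cos²φ₂ / cos²φ₁ = 10.6  ⇒  cos φ₁ = cos 35.1° / √10.6 = 0.8181/3.256 = 0.2513.
φ₁ = arccos(0.2513) ≈ 75.4°.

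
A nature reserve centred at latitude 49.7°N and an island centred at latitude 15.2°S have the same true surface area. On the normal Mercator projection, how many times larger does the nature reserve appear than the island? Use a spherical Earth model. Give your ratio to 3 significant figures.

Mercator areal scale is sec²φ.
At 49.7°: sec²(49.7°) = 1/0.6468² = 2.390.
At 15.2°: sec²(15.2°) = 1/0.9650² = 1.074.
Ratio = 2.390/1.074 = cos²(15.2°)/cos²(49.7°) ≈ 2.23.

2.23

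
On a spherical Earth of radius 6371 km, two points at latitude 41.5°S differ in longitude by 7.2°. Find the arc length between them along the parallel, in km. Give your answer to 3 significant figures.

600 km

Arc length along a parallel = R cos φ · Δλ (with Δλ in radians).
= 6371 × cos 41.5° × (7.2° × π/180) = 6371 × 0.7490 × 0.1257 ≈ 600 km.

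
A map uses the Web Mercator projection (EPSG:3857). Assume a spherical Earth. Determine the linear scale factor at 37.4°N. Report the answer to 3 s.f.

For Mercator, h = k = sec φ (a conformal cylindrical projection has a single point scale, 1/cos φ).
k = 1/cos 37.4° = 1/0.7944 = 1.259.

1.26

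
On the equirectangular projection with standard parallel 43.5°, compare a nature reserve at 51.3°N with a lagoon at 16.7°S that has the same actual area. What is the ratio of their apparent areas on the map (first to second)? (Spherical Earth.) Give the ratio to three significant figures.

In the equirectangular projection with standard parallel φ₀ = 43.5° (x = Rλ cos φ₀, y = Rφ), meridians are true-scale (h = 1) and the parallel scale is k = cos φ₀ / cos φ.
Areal scale at 51.3°: h·k = 1.000 × 1.160 = 1.160.
Areal scale at 16.7°: h·k = 1.000 × 0.7573 = 0.7573.
Ratio = 1.160/0.7573 ≈ 1.53.

1.53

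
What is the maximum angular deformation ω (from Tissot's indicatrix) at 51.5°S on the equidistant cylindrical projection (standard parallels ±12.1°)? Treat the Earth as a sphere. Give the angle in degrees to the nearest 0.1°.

25.7°

The equidistant cylindrical projection with φ₀ = 12.1° has h = 1 (meridians true) and k = cos φ₀ / cos φ along parallels.
At 51.5°: h = 1.000, k = 1.571; principal scales a = 1.571, b = 1.000.
sin(ω/2) = (a − b)/(a + b) = 0.5707/2.571 = 0.2220, so ω = 2 arcsin(0.2220) ≈ 25.7°.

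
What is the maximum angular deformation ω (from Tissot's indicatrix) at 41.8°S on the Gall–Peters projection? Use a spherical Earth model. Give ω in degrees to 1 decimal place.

The Gall–Peters projection is cylindrical equal-area with φ₀ = 45°. Cylindrical equal-area (φ₀ = 45°): h = cos φ / cos 45° along meridians, k = cos 45° / cos φ along parallels; h·k = 1.
At 41.8°: h = 1.054, k = 0.9485; principal scales a = 1.054, b = 0.9485.
sin(ω/2) = (a − b)/(a + b) = 0.1057/2.003 = 0.05279, so ω = 2 arcsin(0.05279) ≈ 6.1°.

6.1°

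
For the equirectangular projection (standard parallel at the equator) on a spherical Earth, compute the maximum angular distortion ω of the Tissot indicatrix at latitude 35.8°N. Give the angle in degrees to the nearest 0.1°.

12.0°

Plate carrée maps x = Rλ, y = Rφ. The meridian scale is h = 1 and the parallel scale is k = 1/cos φ = sec φ.
At 35.8°: h = 1.000, k = 1.233; principal scales a = 1.233, b = 1.000.
sin(ω/2) = (a − b)/(a + b) = 0.2329/2.233 = 0.1043, so ω = 2 arcsin(0.1043) ≈ 12.0°.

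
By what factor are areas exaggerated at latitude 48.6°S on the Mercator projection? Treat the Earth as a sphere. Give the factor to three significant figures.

2.29

The Mercator projection is conformal; its linear scale factor is the same in every direction and equals sec φ = 1/cos φ.
Areal scale = k² = sec²φ = 1/cos²(48.6°) = 1/0.6613² = 2.287.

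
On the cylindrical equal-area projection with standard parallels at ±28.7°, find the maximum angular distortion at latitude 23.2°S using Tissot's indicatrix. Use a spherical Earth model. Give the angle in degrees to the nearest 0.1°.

5.4°

A cylindrical equal-area projection with standard parallel φ₀ has meridian scale h = cos φ / cos φ₀ and parallel scale k = cos φ₀ / cos φ (so areas are preserved, h·k = 1).
At 23.2°: h = 1.048, k = 0.9543; principal scales a = 1.048, b = 0.9543.
sin(ω/2) = (a − b)/(a + b) = 0.09355/2.002 = 0.04673, so ω = 2 arcsin(0.04673) ≈ 5.4°.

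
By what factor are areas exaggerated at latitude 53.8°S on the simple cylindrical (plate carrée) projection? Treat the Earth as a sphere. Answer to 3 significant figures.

For the equirectangular projection with φ₀ = 0 (plate carrée), h = 1 along meridians and k = sec φ along parallels.
Areal scale = h·k = 1 × sec φ; at 53.8°, h = 1.000, k = 1.693, so h·k = 1.693.

1.69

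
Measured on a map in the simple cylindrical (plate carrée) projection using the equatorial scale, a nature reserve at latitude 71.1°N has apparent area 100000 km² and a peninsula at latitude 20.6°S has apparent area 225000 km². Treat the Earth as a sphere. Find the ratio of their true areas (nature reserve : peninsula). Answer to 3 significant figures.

0.154

On the plate carrée, areal scale = h·k = 1 × sec φ, so true area = apparent × cos φ.
True area of nature reserve: 100000 × cos(71.1°) = 100000 × 0.3239 = 32390 km².
True area of peninsula: 225000 × cos(20.6°) = 225000 × 0.9361 = 210600 km².
Ratio = 32390 / 210600 ≈ 0.154.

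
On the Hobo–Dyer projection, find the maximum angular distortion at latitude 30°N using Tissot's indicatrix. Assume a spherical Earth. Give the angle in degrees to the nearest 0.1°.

10.0°

Hobo–Dyer is a cylindrical equal-area projection with standard parallels at ±37.5°. Cylindrical equal-area (φ₀ = 37.5°): h = cos φ / cos 37.5° along meridians, k = cos 37.5° / cos φ along parallels; h·k = 1.
At 30°: h = 1.092, k = 0.9161; principal scales a = 1.092, b = 0.9161.
sin(ω/2) = (a − b)/(a + b) = 0.1755/2.008 = 0.08742, so ω = 2 arcsin(0.08742) ≈ 10.0°.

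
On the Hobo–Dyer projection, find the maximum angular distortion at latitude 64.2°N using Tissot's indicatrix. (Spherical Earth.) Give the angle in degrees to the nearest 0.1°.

65.0°

The Hobo–Dyer projection is cylindrical equal-area with φ₀ = 37.5°. For cylindrical equal-area with standard parallel φ₀, h = cos φ / cos φ₀ and k = cos φ₀ / cos φ, so h·k = 1.
At 64.2°: h = 0.5486, k = 1.823; principal scales a = 1.823, b = 0.5486.
sin(ω/2) = (a − b)/(a + b) = 1.274/2.371 = 0.5373, so ω = 2 arcsin(0.5373) ≈ 65.0°.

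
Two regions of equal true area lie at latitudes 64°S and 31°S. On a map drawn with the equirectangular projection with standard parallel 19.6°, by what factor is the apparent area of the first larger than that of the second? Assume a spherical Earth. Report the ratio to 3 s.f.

In the equirectangular projection with standard parallel φ₀ = 19.6° (x = Rλ cos φ₀, y = Rφ), meridians are true-scale (h = 1) and the parallel scale is k = cos φ₀ / cos φ.
Areal scale at 64°: h·k = 1.000 × 2.149 = 2.149.
Areal scale at 31°: h·k = 1.000 × 1.099 = 1.099.
Ratio = 2.149/1.099 ≈ 1.96.

1.96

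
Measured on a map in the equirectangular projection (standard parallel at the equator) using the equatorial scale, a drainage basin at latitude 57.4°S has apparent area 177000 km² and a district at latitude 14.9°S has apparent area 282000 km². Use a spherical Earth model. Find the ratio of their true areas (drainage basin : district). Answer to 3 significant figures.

Plate carrée has h = 1 and k = sec φ, giving areal scale sec φ; true area = (apparent area) · cos φ.
True area of drainage basin: 177000 × cos(57.4°) = 177000 × 0.5388 = 95360 km².
True area of district: 282000 × cos(14.9°) = 282000 × 0.9664 = 272500 km².
Ratio = 95360 / 272500 ≈ 0.350.

0.350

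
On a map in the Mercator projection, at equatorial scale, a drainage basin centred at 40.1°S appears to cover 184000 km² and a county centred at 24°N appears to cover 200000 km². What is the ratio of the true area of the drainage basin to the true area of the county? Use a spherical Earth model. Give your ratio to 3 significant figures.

Since Mercator area scale is 1/cos²φ, the true area equals the apparent area multiplied by cos²φ.
True area of drainage basin: 184000 × cos²(40.1°) = 184000 × 0.5851 = 107700 km².
True area of county: 200000 × cos²(24°) = 200000 × 0.8346 = 166900 km².
Ratio = 107700 / 166900 ≈ 0.645.

0.645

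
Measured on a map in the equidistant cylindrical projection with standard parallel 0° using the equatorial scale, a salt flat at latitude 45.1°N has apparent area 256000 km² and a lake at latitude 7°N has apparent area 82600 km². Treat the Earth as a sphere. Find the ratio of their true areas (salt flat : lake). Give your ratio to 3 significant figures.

2.20

On the plate carrée, areal scale = h·k = 1 × sec φ, so true area = apparent × cos φ.
True area of salt flat: 256000 × cos(45.1°) = 256000 × 0.7059 = 180700 km².
True area of lake: 82600 × cos(7°) = 82600 × 0.9925 = 81980 km².
Ratio = 180700 / 81980 ≈ 2.20.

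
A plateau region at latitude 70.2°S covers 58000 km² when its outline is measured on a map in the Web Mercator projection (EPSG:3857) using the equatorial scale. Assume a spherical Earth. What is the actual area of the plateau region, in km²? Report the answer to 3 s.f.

6660 km²

The Mercator projection is conformal; its linear scale factor is the same in every direction and equals sec φ = 1/cos φ.
Areal scale = k² = sec²φ = 1/cos²(70.2°) = 1/0.3387² = 8.715.
True area = apparent / (areal scale) = 58000 / 8.715 ≈ 6660 km².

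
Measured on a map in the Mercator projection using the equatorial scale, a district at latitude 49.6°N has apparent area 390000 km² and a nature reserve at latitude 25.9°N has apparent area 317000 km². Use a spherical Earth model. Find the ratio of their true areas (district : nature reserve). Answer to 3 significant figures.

0.639

Mercator's areal exaggeration is sec²φ; hence true area = (apparent area) · cos²φ.
True area of district: 390000 × cos²(49.6°) = 390000 × 0.4201 = 163800 km².
True area of nature reserve: 317000 × cos²(25.9°) = 317000 × 0.8092 = 256500 km².
Ratio = 163800 / 256500 ≈ 0.639.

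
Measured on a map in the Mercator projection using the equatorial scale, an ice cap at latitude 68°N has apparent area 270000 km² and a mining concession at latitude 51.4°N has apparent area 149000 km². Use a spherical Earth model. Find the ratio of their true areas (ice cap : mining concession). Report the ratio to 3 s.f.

0.653

Mercator's areal exaggeration is sec²φ; hence true area = (apparent area) · cos²φ.
True area of ice cap: 270000 × cos²(68°) = 270000 × 0.1403 = 37890 km².
True area of mining concession: 149000 × cos²(51.4°) = 149000 × 0.3892 = 57990 km².
Ratio = 37890 / 57990 ≈ 0.653.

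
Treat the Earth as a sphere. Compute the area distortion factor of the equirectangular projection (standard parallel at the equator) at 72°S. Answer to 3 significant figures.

In the plate carrée (x = Rλ, y = Rφ), meridians are true-scale (h = 1) and parallels are stretched by k = sec φ.
Areal scale = h·k = 1 × sec φ; at 72°, h = 1.000, k = 3.236, so h·k = 3.236.

3.24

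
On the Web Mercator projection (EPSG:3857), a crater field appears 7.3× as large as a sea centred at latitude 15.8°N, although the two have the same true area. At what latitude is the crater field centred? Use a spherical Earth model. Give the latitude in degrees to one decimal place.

69.1°

For equal true areas on Mercator, apparent areas scale as sec²φ, so the ratio is cos²φ₂ / cos²φ₁.
cos²φ₂ / cos²φ₁ = 7.3  ⇒  cos φ₁ = cos 15.8° / √7.3 = 0.9622/2.702 = 0.3561.
φ₁ = arccos(0.3561) ≈ 69.1°.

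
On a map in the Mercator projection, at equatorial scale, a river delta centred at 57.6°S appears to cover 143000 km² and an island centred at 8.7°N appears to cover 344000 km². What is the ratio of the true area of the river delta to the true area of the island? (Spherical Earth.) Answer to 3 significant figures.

Since Mercator area scale is 1/cos²φ, the true area equals the apparent area multiplied by cos²φ.
True area of river delta: 143000 × cos²(57.6°) = 143000 × 0.2871 = 41060 km².
True area of island: 344000 × cos²(8.7°) = 344000 × 0.9771 = 336100 km².
Ratio = 41060 / 336100 ≈ 0.122.

0.122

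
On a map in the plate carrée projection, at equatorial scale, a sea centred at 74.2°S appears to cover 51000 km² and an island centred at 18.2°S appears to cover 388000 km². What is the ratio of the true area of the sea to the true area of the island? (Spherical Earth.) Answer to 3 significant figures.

Plate carrée has h = 1 and k = sec φ, giving areal scale sec φ; true area = (apparent area) · cos φ.
True area of sea: 51000 × cos(74.2°) = 51000 × 0.2723 = 13890 km².
True area of island: 388000 × cos(18.2°) = 388000 × 0.9500 = 368600 km².
Ratio = 13890 / 368600 ≈ 0.0377.

0.0377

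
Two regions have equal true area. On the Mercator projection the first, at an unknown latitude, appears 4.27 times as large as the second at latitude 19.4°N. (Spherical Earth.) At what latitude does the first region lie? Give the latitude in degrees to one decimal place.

For equal true areas on Mercator, apparent areas scale as sec²φ, so the ratio is cos²φ₂ / cos²φ₁.
cos²φ₂ / cos²φ₁ = 4.27  ⇒  cos φ₁ = cos 19.4° / √4.27 = 0.9432/2.066 = 0.4565.
φ₁ = arccos(0.4565) ≈ 62.8°.

62.8°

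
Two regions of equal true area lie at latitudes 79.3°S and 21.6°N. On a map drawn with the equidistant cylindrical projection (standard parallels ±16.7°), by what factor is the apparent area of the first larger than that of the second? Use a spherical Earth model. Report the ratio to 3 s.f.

5.01

In the equirectangular projection with standard parallel φ₀ = 16.7° (x = Rλ cos φ₀, y = Rφ), meridians are true-scale (h = 1) and the parallel scale is k = cos φ₀ / cos φ.
Areal scale at 79.3°: h·k = 1.000 × 5.159 = 5.159.
Areal scale at 21.6°: h·k = 1.000 × 1.030 = 1.030.
Ratio = 5.159/1.030 ≈ 5.01.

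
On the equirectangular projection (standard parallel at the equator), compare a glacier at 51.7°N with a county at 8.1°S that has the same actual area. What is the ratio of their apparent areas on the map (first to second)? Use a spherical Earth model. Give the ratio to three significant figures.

1.60

Plate carrée maps x = Rλ, y = Rφ. The meridian scale is h = 1 and the parallel scale is k = 1/cos φ = sec φ.
Areal scale at 51.7°: h·k = 1.000 × 1.613 = 1.613.
Areal scale at 8.1°: h·k = 1.000 × 1.010 = 1.010.
Ratio = 1.613/1.010 ≈ 1.60.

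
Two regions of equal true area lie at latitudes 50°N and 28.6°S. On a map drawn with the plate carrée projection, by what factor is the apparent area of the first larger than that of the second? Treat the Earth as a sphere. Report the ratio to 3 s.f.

For the equirectangular projection with φ₀ = 0 (plate carrée), h = 1 along meridians and k = sec φ along parallels.
Areal scale at 50°: h·k = 1.000 × 1.556 = 1.556.
Areal scale at 28.6°: h·k = 1.000 × 1.139 = 1.139.
Ratio = 1.556/1.139 ≈ 1.37.

1.37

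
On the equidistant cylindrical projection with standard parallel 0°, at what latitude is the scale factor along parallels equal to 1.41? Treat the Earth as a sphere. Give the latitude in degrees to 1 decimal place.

44.8°

Plate carrée: h = 1, k = sec φ along parallels.
sec φ = 1.41  ⇒  cos φ = 0.7092  ⇒  φ ≈ 44.8°.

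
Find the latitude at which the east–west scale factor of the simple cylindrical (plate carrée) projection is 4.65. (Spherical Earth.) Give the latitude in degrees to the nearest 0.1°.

77.6°

Plate carrée: h = 1, k = sec φ along parallels.
sec φ = 4.65  ⇒  cos φ = 0.2151  ⇒  φ ≈ 77.6°.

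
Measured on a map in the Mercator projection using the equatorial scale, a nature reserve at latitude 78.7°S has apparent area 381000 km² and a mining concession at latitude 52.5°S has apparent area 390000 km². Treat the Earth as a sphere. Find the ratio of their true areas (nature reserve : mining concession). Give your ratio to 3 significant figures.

On Mercator the areal scale is sec²φ, so true area = apparent × cos²φ.
True area of nature reserve: 381000 × cos²(78.7°) = 381000 × 0.03839 = 14630 km².
True area of mining concession: 390000 × cos²(52.5°) = 390000 × 0.3706 = 144500 km².
Ratio = 14630 / 144500 ≈ 0.101.

0.101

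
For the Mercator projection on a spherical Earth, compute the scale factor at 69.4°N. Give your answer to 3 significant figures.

For Mercator, h = k = sec φ (a conformal cylindrical projection has a single point scale, 1/cos φ).
k = 1/cos 69.4° = 1/0.3518 = 2.842.

2.84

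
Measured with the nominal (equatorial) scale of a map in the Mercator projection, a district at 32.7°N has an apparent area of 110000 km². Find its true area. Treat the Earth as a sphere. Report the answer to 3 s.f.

77900 km²

Mercator is conformal, so the point scale is isotropic: h = k = sec φ = 1/cos φ.
Areal scale = k² = sec²φ = 1/cos²(32.7°) = 1/0.8415² = 1.412.
True area = apparent / (areal scale) = 110000 / 1.412 ≈ 77900 km².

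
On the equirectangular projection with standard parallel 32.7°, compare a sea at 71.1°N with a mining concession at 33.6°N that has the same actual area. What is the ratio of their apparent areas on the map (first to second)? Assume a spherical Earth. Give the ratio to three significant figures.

2.57

In the equirectangular projection with standard parallel φ₀ = 32.7° (x = Rλ cos φ₀, y = Rφ), meridians are true-scale (h = 1) and the parallel scale is k = cos φ₀ / cos φ.
Areal scale at 71.1°: h·k = 1.000 × 2.598 = 2.598.
Areal scale at 33.6°: h·k = 1.000 × 1.010 = 1.010.
Ratio = 2.598/1.010 ≈ 2.57.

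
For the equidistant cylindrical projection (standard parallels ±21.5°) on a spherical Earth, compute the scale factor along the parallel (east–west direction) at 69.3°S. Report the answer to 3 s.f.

2.63

With standard parallel φ₀ = 21.5°, the equirectangular projection gives x = Rλ cos φ₀, y = Rφ, so h = 1 and k = cos 21.5° / cos φ.
k = cos 21.5° / cos 69.3° = 0.9304/0.3535 = 2.632.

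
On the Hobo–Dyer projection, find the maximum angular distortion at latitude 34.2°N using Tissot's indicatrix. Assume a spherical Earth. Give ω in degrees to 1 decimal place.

Hobo–Dyer is a cylindrical equal-area projection with standard parallels at ±37.5°. A cylindrical equal-area projection with standard parallel φ₀ has meridian scale h = cos φ / cos φ₀ and parallel scale k = cos φ₀ / cos φ (so areas are preserved, h·k = 1).
At 34.2°: h = 1.043, k = 0.9592; principal scales a = 1.043, b = 0.9592.
sin(ω/2) = (a − b)/(a + b) = 0.08329/2.002 = 0.04161, so ω = 2 arcsin(0.04161) ≈ 4.8°.

4.8°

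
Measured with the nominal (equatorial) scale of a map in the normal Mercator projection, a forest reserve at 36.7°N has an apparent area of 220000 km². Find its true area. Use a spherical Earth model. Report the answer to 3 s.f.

For Mercator, h = k = sec φ (a conformal cylindrical projection has a single point scale, 1/cos φ).
Areal scale = k² = sec²φ = 1/cos²(36.7°) = 1/0.8018² = 1.556.
True area = apparent / (areal scale) = 220000 / 1.556 ≈ 141000 km².

141000 km²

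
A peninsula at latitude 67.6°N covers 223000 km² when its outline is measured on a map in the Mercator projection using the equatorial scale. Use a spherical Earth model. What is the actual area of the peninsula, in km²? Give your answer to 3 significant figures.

Mercator is conformal, so the point scale is isotropic: h = k = sec φ = 1/cos φ.
Areal scale = k² = sec²φ = 1/cos²(67.6°) = 1/0.3811² = 6.886.
True area = apparent / (areal scale) = 223000 / 6.886 ≈ 32400 km².

32400 km²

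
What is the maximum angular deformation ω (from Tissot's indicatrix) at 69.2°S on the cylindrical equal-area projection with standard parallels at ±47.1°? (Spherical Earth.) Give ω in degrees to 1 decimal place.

For cylindrical equal-area with standard parallel φ₀, h = cos φ / cos φ₀ and k = cos φ₀ / cos φ, so h·k = 1.
At 69.2°: h = 0.5217, k = 1.917; principal scales a = 1.917, b = 0.5217.
sin(ω/2) = (a − b)/(a + b) = 1.395/2.439 = 0.5722, so ω = 2 arcsin(0.5722) ≈ 69.8°.

69.8°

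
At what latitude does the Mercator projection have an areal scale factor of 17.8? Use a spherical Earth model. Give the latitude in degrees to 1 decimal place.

76.3°

Mercator areal scale is sec²φ.
sec²φ = 17.8  ⇒  cos²φ = 0.05618  ⇒  cos φ = 0.2370.
φ = arccos(0.2370) ≈ 76.3°.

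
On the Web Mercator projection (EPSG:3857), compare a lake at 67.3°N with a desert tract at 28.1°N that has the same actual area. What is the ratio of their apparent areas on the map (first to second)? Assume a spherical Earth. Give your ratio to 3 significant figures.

5.23

Mercator is conformal with k = sec φ, so areal scale = k² = sec²φ.
At 67.3°: sec²(67.3°) = 1/0.3859² = 6.715.
At 28.1°: sec²(28.1°) = 1/0.8821² = 1.285.
Ratio = 6.715/1.285 = cos²(28.1°)/cos²(67.3°) ≈ 5.23.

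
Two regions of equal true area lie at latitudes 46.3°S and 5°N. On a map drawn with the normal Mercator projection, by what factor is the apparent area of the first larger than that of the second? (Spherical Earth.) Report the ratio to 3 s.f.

On Mercator, area is exaggerated by sec²φ = 1/cos²φ.
At 46.3°: sec²(46.3°) = 1/0.6909² = 2.095.
At 5°: sec²(5°) = 1/0.9962² = 1.008.
Ratio = 2.095/1.008 = cos²(5°)/cos²(46.3°) ≈ 2.08.

2.08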